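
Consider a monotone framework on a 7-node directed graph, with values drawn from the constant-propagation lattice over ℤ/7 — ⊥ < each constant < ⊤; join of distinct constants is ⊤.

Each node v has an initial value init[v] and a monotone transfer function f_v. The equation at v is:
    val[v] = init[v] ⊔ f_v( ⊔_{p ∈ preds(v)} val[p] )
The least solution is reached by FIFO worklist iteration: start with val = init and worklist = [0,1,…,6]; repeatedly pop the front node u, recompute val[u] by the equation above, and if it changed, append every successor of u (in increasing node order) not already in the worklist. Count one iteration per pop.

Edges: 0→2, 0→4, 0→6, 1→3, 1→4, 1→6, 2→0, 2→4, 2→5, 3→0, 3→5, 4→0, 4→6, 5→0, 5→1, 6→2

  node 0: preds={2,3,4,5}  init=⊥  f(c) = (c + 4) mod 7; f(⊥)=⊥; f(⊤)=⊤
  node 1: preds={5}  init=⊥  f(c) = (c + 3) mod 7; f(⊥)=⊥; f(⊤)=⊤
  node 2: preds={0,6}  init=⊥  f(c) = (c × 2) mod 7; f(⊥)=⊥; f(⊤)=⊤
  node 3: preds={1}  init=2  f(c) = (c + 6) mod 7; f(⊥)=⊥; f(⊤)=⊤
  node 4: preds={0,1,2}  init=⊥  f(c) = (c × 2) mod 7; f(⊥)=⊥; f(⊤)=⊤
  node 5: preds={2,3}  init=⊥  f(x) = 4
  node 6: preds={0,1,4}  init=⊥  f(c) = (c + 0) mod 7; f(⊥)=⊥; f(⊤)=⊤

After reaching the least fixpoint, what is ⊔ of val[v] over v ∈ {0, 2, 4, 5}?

Iteration log — 15 steps:
  step 1. node 0  ⊔preds=2  new=6  old=⊥  +wl: 
  step 2. node 1  ⊔preds=⊥  new=⊥  stable
  step 3. node 2  ⊔preds=6  new=5  old=⊥  +wl: 0
  step 4. node 3  ⊔preds=⊥  new=2  stable
  step 5. node 4  ⊔preds=⊤  new=⊤  old=⊥  +wl: 
  step 6. node 5  ⊔preds=⊤  new=4  old=⊥  +wl: 1
  step 7. node 6  ⊔preds=⊤  new=⊤  old=⊥  +wl: 2
  step 8. node 0  ⊔preds=⊤  new=⊤  old=6  +wl: 4,6
  step 9. node 1  ⊔preds=4  new=0  old=⊥  +wl: 3
  step 10. node 2  ⊔preds=⊤  new=⊤  old=5  +wl: 0,5
  step 11. node 4  ⊔preds=⊤  new=⊤  stable
  step 12. node 6  ⊔preds=⊤  new=⊤  stable
  step 13. node 3  ⊔preds=0  new=⊤  old=2  +wl: 
  step 14. node 0  ⊔preds=⊤  new=⊤  stable
  step 15. node 5  ⊔preds=⊤  new=4  stable

Least fixpoint reached:
  node 0: ⊤
  node 1: 0
  node 2: ⊤
  node 3: ⊤
  node 4: ⊤
  node 5: 4
  node 6: ⊤

⊤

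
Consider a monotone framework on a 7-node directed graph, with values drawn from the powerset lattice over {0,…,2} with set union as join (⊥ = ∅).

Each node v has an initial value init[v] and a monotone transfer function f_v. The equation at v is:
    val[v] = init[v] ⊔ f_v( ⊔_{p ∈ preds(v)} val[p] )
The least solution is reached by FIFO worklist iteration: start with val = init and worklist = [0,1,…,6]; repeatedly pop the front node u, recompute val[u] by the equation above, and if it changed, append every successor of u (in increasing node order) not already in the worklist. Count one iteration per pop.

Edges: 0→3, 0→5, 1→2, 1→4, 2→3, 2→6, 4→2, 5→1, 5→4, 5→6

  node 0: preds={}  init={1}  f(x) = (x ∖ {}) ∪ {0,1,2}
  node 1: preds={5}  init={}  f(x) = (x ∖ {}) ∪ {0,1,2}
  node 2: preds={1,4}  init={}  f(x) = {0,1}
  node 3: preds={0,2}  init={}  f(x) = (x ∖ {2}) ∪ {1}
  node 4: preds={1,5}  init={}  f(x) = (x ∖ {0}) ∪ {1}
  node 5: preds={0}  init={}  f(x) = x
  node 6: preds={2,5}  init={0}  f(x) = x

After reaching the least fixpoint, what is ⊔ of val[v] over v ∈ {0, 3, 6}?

{0,1,2}

Trace (10 dequeues):
  [1] u=0 | in {} | out {0,1,2} | prev {1} | push {}
  [2] u=1 | in {} | out {0,1,2} | prev {} | push {}
  [3] u=2 | in {0,1,2} | out {0,1} | prev {} | push {}
  [4] u=3 | in {0,1,2} | out {0,1} | prev {} | push {}
  [5] u=4 | in {0,1,2} | out {1,2} | prev {} | push {2}
  [6] u=5 | in {0,1,2} | out {0,1,2} | prev {} | push {1,4}
  [7] u=6 | in {0,1,2} | out {0,1,2} | prev {0} | push {}
  [8] u=2 | in {0,1,2} | out {0,1} | ==
  [9] u=1 | in {0,1,2} | out {0,1,2} | ==
  [10] u=4 | in {0,1,2} | out {1,2} | ==

Converged values:
  [0] {0,1,2}
  [1] {0,1,2}
  [2] {0,1}
  [3] {0,1}
  [4] {1,2}
  [5] {0,1,2}
  [6] {0,1,2}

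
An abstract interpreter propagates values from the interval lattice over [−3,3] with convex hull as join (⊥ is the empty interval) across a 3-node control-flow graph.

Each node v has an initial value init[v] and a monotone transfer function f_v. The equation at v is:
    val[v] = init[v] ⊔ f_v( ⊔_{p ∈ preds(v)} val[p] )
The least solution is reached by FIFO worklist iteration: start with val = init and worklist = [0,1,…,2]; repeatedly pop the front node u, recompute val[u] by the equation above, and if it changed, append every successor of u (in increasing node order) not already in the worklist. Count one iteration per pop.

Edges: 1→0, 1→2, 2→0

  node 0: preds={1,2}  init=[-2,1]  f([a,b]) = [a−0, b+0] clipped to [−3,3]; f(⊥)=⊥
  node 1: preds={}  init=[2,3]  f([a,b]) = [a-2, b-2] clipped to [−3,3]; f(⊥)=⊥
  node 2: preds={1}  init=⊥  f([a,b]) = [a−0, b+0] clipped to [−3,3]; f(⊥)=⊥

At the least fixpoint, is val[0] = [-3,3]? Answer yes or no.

Iteration log — 4 steps:
  step 1. node 0  ⊔preds=[2,3]  new=[-2,3]  old=[-2,1]  +wl: 
  step 2. node 1  ⊔preds=⊥  new=[2,3]  stable
  step 3. node 2  ⊔preds=[2,3]  new=[2,3]  old=⊥  +wl: 0
  step 4. node 0  ⊔preds=[2,3]  new=[-2,3]  stable

Least fixpoint reached:
  node 0: [-2,3]
  node 1: [2,3]
  node 2: [2,3]

no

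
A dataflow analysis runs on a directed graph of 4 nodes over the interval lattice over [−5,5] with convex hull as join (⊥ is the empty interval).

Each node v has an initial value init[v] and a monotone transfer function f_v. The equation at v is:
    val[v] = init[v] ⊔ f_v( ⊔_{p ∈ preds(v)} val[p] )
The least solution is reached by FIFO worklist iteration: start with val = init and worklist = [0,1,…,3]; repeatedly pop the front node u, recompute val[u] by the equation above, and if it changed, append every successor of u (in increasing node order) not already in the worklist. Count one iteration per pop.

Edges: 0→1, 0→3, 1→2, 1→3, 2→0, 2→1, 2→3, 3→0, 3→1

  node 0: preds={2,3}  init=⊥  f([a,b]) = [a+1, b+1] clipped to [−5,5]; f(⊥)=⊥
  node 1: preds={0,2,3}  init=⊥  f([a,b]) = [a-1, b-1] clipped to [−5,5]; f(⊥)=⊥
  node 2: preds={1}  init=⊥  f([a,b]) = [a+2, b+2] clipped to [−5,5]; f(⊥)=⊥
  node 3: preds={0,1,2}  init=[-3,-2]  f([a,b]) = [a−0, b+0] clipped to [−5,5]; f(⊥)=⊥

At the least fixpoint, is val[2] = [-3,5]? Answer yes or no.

yes

Worklist (19 pops):
  #1 pop 0: in=[-3,-2] → [-2,-1] (was ⊥); enqueue []
  #2 pop 1: in=[-3,-1] → [-4,-2] (was ⊥); enqueue []
  #3 pop 2: in=[-4,-2] → [-2,0] (was ⊥); enqueue [0,1]
  #4 pop 3: in=[-4,0] → [-4,0] (was [-3,-2]); enqueue []
  #5 pop 0: in=[-4,0] → [-3,1] (was [-2,-1]); enqueue [3]
  #6 pop 1: in=[-4,1] → [-5,0] (was [-4,-2]); enqueue [2]
  #7 pop 3: in=[-5,1] → [-5,1] (was [-4,0]); enqueue [0,1]
  #8 pop 2: in=[-5,0] → [-3,2] (was [-2,0]); enqueue [3]
  #9 pop 0: in=[-5,2] → [-4,3] (was [-3,1]); enqueue []
  #10 pop 1: in=[-5,3] → [-5,2] (was [-5,0]); enqueue [2]
  #11 pop 3: in=[-5,3] → [-5,3] (was [-5,1]); enqueue [0,1]
  #12 pop 2: in=[-5,2] → [-3,4] (was [-3,2]); enqueue [3]
  #13 pop 0: in=[-5,4] → [-4,5] (was [-4,3]); enqueue []
  #14 pop 1: in=[-5,5] → [-5,4] (was [-5,2]); enqueue [2]
  #15 pop 3: in=[-5,5] → [-5,5] (was [-5,3]); enqueue [0,1]
  #16 pop 2: in=[-5,4] → [-3,5] (was [-3,4]); enqueue [3]
  #17 pop 0: in=[-5,5] → [-4,5] (no change)
  #18 pop 1: in=[-5,5] → [-5,4] (no change)
  #19 pop 3: in=[-5,5] → [-5,5] (no change)

Fixpoint:
  val[0] = [-4,5]
  val[1] = [-5,4]
  val[2] = [-3,5]
  val[3] = [-5,5]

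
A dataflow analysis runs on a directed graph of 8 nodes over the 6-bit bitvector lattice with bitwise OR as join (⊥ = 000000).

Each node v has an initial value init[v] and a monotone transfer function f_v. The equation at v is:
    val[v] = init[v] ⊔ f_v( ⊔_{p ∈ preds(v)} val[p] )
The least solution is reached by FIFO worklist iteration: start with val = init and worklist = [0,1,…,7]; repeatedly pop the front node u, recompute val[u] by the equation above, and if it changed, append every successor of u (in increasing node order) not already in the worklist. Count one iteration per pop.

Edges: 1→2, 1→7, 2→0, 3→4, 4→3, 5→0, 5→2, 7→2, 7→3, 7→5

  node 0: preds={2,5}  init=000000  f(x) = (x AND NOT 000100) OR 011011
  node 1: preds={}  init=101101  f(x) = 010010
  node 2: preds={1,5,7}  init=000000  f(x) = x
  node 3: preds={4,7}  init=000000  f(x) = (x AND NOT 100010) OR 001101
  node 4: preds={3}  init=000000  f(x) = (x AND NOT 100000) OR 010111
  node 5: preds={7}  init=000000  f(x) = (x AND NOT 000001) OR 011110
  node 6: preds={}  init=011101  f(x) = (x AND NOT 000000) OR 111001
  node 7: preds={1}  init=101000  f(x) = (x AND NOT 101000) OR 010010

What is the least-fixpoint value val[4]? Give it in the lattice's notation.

Worklist (13 pops):
  #1 pop 0: in=000000 → 011011 (was 000000); enqueue []
  #2 pop 1: in=000000 → 111111 (was 101101); enqueue []
  #3 pop 2: in=111111 → 111111 (was 000000); enqueue [0]
  #4 pop 3: in=101000 → 001101 (was 000000); enqueue []
  #5 pop 4: in=001101 → 011111 (was 000000); enqueue [3]
  #6 pop 5: in=101000 → 111110 (was 000000); enqueue [2]
  #7 pop 6: in=000000 → 111101 (was 011101); enqueue []
  #8 pop 7: in=111111 → 111111 (was 101000); enqueue [5]
  #9 pop 0: in=111111 → 111011 (was 011011); enqueue []
  #10 pop 3: in=111111 → 011101 (was 001101); enqueue [4]
  #11 pop 2: in=111111 → 111111 (no change)
  #12 pop 5: in=111111 → 111110 (no change)
  #13 pop 4: in=011101 → 011111 (no change)

Fixpoint:
  val[0] = 111011
  val[1] = 111111
  val[2] = 111111
  val[3] = 011101
  val[4] = 011111
  val[5] = 111110
  val[6] = 111101
  val[7] = 111111

011111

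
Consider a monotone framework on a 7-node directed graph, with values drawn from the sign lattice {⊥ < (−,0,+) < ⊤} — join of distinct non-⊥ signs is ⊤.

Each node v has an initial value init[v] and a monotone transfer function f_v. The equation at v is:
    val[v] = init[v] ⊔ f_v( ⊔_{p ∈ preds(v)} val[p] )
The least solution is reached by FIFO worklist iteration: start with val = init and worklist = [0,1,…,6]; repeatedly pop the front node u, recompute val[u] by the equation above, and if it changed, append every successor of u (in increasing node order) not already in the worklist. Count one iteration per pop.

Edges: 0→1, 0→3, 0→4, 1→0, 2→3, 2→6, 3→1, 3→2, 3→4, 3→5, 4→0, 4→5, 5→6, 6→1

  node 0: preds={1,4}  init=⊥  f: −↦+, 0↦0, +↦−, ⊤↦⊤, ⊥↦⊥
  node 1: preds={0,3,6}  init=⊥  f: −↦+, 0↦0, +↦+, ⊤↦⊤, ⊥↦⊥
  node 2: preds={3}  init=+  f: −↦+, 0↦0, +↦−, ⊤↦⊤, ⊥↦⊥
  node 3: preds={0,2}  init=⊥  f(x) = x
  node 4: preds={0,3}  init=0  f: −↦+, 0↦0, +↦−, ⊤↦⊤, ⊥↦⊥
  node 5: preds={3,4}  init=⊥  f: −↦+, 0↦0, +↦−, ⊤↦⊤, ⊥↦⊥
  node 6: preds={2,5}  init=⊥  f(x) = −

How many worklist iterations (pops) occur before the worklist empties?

14

Worklist (14 pops):
  #1 pop 0: in=0 → 0 (was ⊥); enqueue []
  #2 pop 1: in=0 → 0 (was ⊥); enqueue [0]
  #3 pop 2: in=⊥ → + (no change)
  #4 pop 3: in=⊤ → ⊤ (was ⊥); enqueue [1,2]
  #5 pop 4: in=⊤ → ⊤ (was 0); enqueue []
  #6 pop 5: in=⊤ → ⊤ (was ⊥); enqueue []
  #7 pop 6: in=⊤ → − (was ⊥); enqueue []
  #8 pop 0: in=⊤ → ⊤ (was 0); enqueue [3,4]
  #9 pop 1: in=⊤ → ⊤ (was 0); enqueue [0]
  #10 pop 2: in=⊤ → ⊤ (was +); enqueue [6]
  #11 pop 3: in=⊤ → ⊤ (no change)
  #12 pop 4: in=⊤ → ⊤ (no change)
  #13 pop 0: in=⊤ → ⊤ (no change)
  #14 pop 6: in=⊤ → − (no change)

Fixpoint:
  val[0] = ⊤
  val[1] = ⊤
  val[2] = ⊤
  val[3] = ⊤
  val[4] = ⊤
  val[5] = ⊤
  val[6] = −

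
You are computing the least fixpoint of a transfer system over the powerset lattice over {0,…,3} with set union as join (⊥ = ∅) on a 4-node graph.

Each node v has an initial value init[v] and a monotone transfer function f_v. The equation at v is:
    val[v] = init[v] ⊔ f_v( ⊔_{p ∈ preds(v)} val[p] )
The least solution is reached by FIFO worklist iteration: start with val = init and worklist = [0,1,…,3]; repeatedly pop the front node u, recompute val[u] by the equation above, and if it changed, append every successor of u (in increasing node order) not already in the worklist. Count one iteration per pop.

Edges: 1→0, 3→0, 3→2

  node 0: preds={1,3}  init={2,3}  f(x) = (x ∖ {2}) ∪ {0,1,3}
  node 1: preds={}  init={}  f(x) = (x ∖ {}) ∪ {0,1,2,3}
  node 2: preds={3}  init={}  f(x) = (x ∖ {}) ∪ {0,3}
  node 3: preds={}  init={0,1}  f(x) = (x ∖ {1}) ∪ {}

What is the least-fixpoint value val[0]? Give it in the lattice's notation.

Worklist (5 pops):
  #1 pop 0: in={0,1} → {0,1,2,3} (was {2,3}); enqueue []
  #2 pop 1: in={} → {0,1,2,3} (was {}); enqueue [0]
  #3 pop 2: in={0,1} → {0,1,3} (was {}); enqueue []
  #4 pop 3: in={} → {0,1} (no change)
  #5 pop 0: in={0,1,2,3} → {0,1,2,3} (no change)

Fixpoint:
  val[0] = {0,1,2,3}
  val[1] = {0,1,2,3}
  val[2] = {0,1,3}
  val[3] = {0,1}

{0,1,2,3}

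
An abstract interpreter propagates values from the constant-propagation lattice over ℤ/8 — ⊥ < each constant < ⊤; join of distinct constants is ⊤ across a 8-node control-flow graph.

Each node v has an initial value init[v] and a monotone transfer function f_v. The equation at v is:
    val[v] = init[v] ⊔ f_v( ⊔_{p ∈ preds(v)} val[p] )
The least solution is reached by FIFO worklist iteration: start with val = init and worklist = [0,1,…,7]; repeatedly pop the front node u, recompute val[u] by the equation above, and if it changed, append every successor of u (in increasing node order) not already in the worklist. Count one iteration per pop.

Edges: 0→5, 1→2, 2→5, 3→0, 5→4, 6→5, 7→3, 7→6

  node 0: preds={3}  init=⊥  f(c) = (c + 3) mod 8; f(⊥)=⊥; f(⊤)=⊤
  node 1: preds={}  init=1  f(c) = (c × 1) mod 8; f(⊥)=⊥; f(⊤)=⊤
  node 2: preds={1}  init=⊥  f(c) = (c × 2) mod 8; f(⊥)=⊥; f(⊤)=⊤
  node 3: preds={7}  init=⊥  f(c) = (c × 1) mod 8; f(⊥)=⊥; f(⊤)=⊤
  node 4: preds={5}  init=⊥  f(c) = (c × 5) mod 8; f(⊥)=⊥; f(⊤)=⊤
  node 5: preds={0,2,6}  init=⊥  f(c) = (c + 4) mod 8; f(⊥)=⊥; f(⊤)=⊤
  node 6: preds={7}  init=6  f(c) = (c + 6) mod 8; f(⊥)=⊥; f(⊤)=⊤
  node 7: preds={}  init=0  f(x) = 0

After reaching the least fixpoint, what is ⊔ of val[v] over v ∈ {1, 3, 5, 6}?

⊤

Trace (11 dequeues):
  [1] u=0 | in ⊥ | out ⊥ | ==
  [2] u=1 | in ⊥ | out 1 | ==
  [3] u=2 | in 1 | out 2 | prev ⊥ | push {}
  [4] u=3 | in 0 | out 0 | prev ⊥ | push {0}
  [5] u=4 | in ⊥ | out ⊥ | ==
  [6] u=5 | in ⊤ | out ⊤ | prev ⊥ | push {4}
  [7] u=6 | in 0 | out 6 | ==
  [8] u=7 | in ⊥ | out 0 | ==
  [9] u=0 | in 0 | out 3 | prev ⊥ | push {5}
  [10] u=4 | in ⊤ | out ⊤ | prev ⊥ | push {}
  [11] u=5 | in ⊤ | out ⊤ | ==

Converged values:
  [0] 3
  [1] 1
  [2] 2
  [3] 0
  [4] ⊤
  [5] ⊤
  [6] 6
  [7] 0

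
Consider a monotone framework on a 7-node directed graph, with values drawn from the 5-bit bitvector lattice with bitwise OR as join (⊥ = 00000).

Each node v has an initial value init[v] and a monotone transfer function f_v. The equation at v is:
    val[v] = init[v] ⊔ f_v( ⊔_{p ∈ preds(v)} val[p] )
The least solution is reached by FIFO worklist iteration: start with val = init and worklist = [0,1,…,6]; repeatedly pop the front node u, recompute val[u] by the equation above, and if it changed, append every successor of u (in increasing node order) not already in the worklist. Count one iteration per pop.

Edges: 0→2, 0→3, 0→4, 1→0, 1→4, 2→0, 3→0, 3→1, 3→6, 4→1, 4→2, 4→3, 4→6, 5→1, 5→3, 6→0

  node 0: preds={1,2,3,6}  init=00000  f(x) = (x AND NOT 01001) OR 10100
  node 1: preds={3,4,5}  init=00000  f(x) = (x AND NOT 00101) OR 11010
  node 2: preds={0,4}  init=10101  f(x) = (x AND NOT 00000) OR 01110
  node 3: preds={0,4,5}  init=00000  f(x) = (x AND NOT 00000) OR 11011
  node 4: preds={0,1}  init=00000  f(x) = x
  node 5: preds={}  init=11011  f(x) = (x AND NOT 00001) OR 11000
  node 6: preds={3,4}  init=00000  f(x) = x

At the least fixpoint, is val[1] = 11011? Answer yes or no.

Iteration log — 12 steps:
  step 1. node 0  ⊔preds=10101  new=10100  old=00000  +wl: 
  step 2. node 1  ⊔preds=11011  new=11010  old=00000  +wl: 0
  step 3. node 2  ⊔preds=10100  new=11111  old=10101  +wl: 
  step 4. node 3  ⊔preds=11111  new=11111  old=00000  +wl: 1
  step 5. node 4  ⊔preds=11110  new=11110  old=00000  +wl: 2,3
  step 6. node 5  ⊔preds=00000  new=11011  stable
  step 7. node 6  ⊔preds=11111  new=11111  old=00000  +wl: 
  step 8. node 0  ⊔preds=11111  new=10110  old=10100  +wl: 4
  step 9. node 1  ⊔preds=11111  new=11010  stable
  step 10. node 2  ⊔preds=11110  new=11111  stable
  step 11. node 3  ⊔preds=11111  new=11111  stable
  step 12. node 4  ⊔preds=11110  new=11110  stable

Least fixpoint reached:
  node 0: 10110
  node 1: 11010
  node 2: 11111
  node 3: 11111
  node 4: 11110
  node 5: 11011
  node 6: 11111

no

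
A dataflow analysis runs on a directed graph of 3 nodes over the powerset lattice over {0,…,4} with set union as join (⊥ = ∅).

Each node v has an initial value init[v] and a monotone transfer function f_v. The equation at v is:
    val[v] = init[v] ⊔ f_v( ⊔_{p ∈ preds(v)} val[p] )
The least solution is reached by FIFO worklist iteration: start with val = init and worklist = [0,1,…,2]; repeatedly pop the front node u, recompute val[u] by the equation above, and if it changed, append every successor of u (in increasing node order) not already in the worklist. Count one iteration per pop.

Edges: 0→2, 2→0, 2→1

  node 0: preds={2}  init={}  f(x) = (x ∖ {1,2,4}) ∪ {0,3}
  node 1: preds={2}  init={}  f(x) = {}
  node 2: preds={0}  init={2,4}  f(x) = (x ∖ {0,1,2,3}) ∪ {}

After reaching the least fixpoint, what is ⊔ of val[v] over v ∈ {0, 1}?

{0,3}

Iteration log — 3 steps:
  step 1. node 0  ⊔preds={2,4}  new={0,3}  old={}  +wl: 
  step 2. node 1  ⊔preds={2,4}  new={}  stable
  step 3. node 2  ⊔preds={0,3}  new={2,4}  stable

Least fixpoint reached:
  node 0: {0,3}
  node 1: {}
  node 2: {2,4}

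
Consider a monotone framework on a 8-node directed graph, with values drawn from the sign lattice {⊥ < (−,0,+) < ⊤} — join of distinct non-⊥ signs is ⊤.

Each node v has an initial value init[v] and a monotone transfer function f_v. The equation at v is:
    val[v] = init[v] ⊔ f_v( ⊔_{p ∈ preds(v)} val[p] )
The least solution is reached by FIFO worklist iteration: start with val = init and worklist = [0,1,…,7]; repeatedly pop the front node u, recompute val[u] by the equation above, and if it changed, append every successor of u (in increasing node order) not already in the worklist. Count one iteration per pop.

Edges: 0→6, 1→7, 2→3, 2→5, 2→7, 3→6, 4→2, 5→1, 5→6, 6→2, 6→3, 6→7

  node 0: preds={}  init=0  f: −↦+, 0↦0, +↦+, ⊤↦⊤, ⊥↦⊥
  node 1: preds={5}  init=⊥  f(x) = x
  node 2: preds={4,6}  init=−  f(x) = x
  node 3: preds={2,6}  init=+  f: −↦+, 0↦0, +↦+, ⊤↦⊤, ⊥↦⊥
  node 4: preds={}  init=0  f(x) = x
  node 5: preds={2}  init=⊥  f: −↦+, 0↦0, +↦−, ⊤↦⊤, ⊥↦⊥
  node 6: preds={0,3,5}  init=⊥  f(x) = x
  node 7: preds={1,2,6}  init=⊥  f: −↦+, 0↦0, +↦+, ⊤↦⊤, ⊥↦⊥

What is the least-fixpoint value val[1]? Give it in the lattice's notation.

⊤

Worklist (12 pops):
  #1 pop 0: in=⊥ → 0 (no change)
  #2 pop 1: in=⊥ → ⊥ (no change)
  #3 pop 2: in=0 → ⊤ (was −); enqueue []
  #4 pop 3: in=⊤ → ⊤ (was +); enqueue []
  #5 pop 4: in=⊥ → 0 (no change)
  #6 pop 5: in=⊤ → ⊤ (was ⊥); enqueue [1]
  #7 pop 6: in=⊤ → ⊤ (was ⊥); enqueue [2,3]
  #8 pop 7: in=⊤ → ⊤ (was ⊥); enqueue []
  #9 pop 1: in=⊤ → ⊤ (was ⊥); enqueue [7]
  #10 pop 2: in=⊤ → ⊤ (no change)
  #11 pop 3: in=⊤ → ⊤ (no change)
  #12 pop 7: in=⊤ → ⊤ (no change)

Fixpoint:
  val[0] = 0
  val[1] = ⊤
  val[2] = ⊤
  val[3] = ⊤
  val[4] = 0
  val[5] = ⊤
  val[6] = ⊤
  val[7] = ⊤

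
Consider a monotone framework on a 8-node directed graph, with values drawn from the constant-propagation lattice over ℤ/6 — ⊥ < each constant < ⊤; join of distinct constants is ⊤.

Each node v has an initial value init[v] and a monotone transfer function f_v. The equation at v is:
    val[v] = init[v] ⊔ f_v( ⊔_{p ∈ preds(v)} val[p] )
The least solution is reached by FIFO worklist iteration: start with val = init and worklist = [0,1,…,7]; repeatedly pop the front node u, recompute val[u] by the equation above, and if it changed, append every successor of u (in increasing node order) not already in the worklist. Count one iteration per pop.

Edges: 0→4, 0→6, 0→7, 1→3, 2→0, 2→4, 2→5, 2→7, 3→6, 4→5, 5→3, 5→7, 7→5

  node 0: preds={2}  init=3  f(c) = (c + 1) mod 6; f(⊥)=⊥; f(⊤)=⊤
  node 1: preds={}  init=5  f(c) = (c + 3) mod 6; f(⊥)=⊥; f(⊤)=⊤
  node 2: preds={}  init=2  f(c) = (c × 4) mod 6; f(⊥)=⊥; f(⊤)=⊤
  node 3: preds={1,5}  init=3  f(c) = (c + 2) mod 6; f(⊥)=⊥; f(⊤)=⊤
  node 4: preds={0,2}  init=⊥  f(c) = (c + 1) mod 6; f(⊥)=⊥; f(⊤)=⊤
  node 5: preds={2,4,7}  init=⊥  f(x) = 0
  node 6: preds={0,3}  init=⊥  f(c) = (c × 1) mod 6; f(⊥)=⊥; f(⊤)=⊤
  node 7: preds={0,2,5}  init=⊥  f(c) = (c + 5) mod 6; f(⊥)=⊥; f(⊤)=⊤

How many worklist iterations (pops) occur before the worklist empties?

Iteration log — 10 steps:
  step 1. node 0  ⊔preds=2  new=3  stable
  step 2. node 1  ⊔preds=⊥  new=5  stable
  step 3. node 2  ⊔preds=⊥  new=2  stable
  step 4. node 3  ⊔preds=5  new=⊤  old=3  +wl: 
  step 5. node 4  ⊔preds=⊤  new=⊤  old=⊥  +wl: 
  step 6. node 5  ⊔preds=⊤  new=0  old=⊥  +wl: 3
  step 7. node 6  ⊔preds=⊤  new=⊤  old=⊥  +wl: 
  step 8. node 7  ⊔preds=⊤  new=⊤  old=⊥  +wl: 5
  step 9. node 3  ⊔preds=⊤  new=⊤  stable
  step 10. node 5  ⊔preds=⊤  new=0  stable

Least fixpoint reached:
  node 0: 3
  node 1: 5
  node 2: 2
  node 3: ⊤
  node 4: ⊤
  node 5: 0
  node 6: ⊤
  node 7: ⊤

10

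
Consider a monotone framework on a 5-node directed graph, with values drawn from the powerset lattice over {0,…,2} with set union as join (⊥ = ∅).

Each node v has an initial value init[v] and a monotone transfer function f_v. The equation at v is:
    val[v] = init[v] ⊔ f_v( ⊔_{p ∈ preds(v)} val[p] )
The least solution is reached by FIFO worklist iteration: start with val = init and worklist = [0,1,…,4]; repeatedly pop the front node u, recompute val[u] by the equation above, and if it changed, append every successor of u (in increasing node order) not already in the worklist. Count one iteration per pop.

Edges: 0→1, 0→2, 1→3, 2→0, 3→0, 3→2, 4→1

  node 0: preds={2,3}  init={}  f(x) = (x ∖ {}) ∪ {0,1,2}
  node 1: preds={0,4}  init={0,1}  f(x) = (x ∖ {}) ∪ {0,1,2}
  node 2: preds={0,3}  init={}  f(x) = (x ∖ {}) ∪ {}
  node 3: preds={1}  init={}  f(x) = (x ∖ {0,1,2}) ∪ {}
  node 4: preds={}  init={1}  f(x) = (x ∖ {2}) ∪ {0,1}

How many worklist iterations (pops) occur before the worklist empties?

7

Trace (7 dequeues):
  [1] u=0 | in {} | out {0,1,2} | prev {} | push {}
  [2] u=1 | in {0,1,2} | out {0,1,2} | prev {0,1} | push {}
  [3] u=2 | in {0,1,2} | out {0,1,2} | prev {} | push {0}
  [4] u=3 | in {0,1,2} | out {} | ==
  [5] u=4 | in {} | out {0,1} | prev {1} | push {1}
  [6] u=0 | in {0,1,2} | out {0,1,2} | ==
  [7] u=1 | in {0,1,2} | out {0,1,2} | ==

Converged values:
  [0] {0,1,2}
  [1] {0,1,2}
  [2] {0,1,2}
  [3] {}
  [4] {0,1}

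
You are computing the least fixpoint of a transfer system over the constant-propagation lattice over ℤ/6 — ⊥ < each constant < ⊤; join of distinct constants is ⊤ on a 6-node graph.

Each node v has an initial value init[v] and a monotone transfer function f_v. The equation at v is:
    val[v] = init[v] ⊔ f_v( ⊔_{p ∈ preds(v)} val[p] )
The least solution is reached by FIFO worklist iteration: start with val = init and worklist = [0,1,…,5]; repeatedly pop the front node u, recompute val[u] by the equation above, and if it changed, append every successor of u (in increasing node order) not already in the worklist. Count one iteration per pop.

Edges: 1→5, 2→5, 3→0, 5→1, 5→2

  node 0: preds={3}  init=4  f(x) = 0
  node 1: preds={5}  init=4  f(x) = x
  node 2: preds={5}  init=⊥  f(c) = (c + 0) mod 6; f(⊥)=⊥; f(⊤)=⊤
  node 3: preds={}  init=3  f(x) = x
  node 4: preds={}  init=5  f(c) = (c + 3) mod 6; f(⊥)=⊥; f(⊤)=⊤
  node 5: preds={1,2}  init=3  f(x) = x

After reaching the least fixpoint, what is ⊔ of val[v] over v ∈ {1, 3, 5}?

⊤

Worklist (9 pops):
  #1 pop 0: in=3 → ⊤ (was 4); enqueue []
  #2 pop 1: in=3 → ⊤ (was 4); enqueue []
  #3 pop 2: in=3 → 3 (was ⊥); enqueue []
  #4 pop 3: in=⊥ → 3 (no change)
  #5 pop 4: in=⊥ → 5 (no change)
  #6 pop 5: in=⊤ → ⊤ (was 3); enqueue [1,2]
  #7 pop 1: in=⊤ → ⊤ (no change)
  #8 pop 2: in=⊤ → ⊤ (was 3); enqueue [5]
  #9 pop 5: in=⊤ → ⊤ (no change)

Fixpoint:
  val[0] = ⊤
  val[1] = ⊤
  val[2] = ⊤
  val[3] = 3
  val[4] = 5
  val[5] = ⊤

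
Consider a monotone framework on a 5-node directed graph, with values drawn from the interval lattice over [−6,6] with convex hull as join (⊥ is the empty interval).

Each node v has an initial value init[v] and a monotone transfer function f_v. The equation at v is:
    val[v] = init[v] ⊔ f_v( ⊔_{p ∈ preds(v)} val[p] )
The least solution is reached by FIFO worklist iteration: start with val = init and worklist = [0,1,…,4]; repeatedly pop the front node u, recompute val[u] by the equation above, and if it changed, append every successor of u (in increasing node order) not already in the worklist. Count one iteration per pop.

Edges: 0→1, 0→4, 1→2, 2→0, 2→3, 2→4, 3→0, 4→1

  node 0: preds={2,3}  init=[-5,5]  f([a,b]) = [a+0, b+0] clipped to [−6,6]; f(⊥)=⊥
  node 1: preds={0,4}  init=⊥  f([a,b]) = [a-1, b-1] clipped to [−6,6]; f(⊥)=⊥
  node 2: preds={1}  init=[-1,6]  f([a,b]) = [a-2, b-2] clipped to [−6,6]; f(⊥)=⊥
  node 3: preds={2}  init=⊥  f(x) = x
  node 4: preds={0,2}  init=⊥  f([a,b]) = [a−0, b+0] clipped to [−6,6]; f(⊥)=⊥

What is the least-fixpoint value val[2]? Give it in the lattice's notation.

[-6,6]

Trace (8 dequeues):
  [1] u=0 | in [-1,6] | out [-5,6] | prev [-5,5] | push {}
  [2] u=1 | in [-5,6] | out [-6,5] | prev ⊥ | push {}
  [3] u=2 | in [-6,5] | out [-6,6] | prev [-1,6] | push {0}
  [4] u=3 | in [-6,6] | out [-6,6] | prev ⊥ | push {}
  [5] u=4 | in [-6,6] | out [-6,6] | prev ⊥ | push {1}
  [6] u=0 | in [-6,6] | out [-6,6] | prev [-5,6] | push {4}
  [7] u=1 | in [-6,6] | out [-6,5] | ==
  [8] u=4 | in [-6,6] | out [-6,6] | ==

Converged values:
  [0] [-6,6]
  [1] [-6,5]
  [2] [-6,6]
  [3] [-6,6]
  [4] [-6,6]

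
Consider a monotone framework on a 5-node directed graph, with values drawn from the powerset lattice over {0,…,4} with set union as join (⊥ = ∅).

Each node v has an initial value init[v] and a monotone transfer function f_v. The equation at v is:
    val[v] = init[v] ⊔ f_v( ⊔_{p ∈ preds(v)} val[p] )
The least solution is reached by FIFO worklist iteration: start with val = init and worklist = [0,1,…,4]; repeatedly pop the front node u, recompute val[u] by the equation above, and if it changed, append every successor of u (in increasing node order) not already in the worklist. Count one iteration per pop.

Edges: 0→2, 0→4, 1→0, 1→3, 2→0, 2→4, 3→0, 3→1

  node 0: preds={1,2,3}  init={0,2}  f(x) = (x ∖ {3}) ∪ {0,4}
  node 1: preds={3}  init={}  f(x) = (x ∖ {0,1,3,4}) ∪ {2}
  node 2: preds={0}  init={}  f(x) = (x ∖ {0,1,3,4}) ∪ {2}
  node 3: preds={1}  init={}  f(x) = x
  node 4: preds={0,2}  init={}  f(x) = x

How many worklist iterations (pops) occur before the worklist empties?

Trace (7 dequeues):
  [1] u=0 | in {} | out {0,2,4} | prev {0,2} | push {}
  [2] u=1 | in {} | out {2} | prev {} | push {0}
  [3] u=2 | in {0,2,4} | out {2} | prev {} | push {}
  [4] u=3 | in {2} | out {2} | prev {} | push {1}
  [5] u=4 | in {0,2,4} | out {0,2,4} | prev {} | push {}
  [6] u=0 | in {2} | out {0,2,4} | ==
  [7] u=1 | in {2} | out {2} | ==

Converged values:
  [0] {0,2,4}
  [1] {2}
  [2] {2}
  [3] {2}
  [4] {0,2,4}

7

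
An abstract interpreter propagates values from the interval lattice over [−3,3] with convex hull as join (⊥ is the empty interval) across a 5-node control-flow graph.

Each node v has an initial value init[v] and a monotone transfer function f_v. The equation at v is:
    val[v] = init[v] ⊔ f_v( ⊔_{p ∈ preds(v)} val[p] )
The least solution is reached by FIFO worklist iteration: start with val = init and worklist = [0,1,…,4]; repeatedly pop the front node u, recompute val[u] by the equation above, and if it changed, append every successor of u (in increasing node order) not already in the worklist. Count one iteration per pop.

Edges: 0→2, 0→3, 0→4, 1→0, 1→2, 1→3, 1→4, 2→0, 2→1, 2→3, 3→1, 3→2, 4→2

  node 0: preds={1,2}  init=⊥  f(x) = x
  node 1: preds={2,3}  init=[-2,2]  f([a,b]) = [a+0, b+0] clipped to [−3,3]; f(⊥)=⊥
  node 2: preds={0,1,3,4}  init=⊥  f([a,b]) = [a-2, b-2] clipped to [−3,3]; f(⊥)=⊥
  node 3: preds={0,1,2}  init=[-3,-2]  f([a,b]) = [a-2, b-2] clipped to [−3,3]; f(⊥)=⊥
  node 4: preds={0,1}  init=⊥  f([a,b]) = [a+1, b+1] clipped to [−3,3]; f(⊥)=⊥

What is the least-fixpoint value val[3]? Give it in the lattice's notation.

[-3,0]

Iteration log — 12 steps:
  step 1. node 0  ⊔preds=[-2,2]  new=[-2,2]  old=⊥  +wl: 
  step 2. node 1  ⊔preds=[-3,-2]  new=[-3,2]  old=[-2,2]  +wl: 0
  step 3. node 2  ⊔preds=[-3,2]  new=[-3,0]  old=⊥  +wl: 1
  step 4. node 3  ⊔preds=[-3,2]  new=[-3,0]  old=[-3,-2]  +wl: 2
  step 5. node 4  ⊔preds=[-3,2]  new=[-2,3]  old=⊥  +wl: 
  step 6. node 0  ⊔preds=[-3,2]  new=[-3,2]  old=[-2,2]  +wl: 3,4
  step 7. node 1  ⊔preds=[-3,0]  new=[-3,2]  stable
  step 8. node 2  ⊔preds=[-3,3]  new=[-3,1]  old=[-3,0]  +wl: 0,1
  step 9. node 3  ⊔preds=[-3,2]  new=[-3,0]  stable
  step 10. node 4  ⊔preds=[-3,2]  new=[-2,3]  stable
  step 11. node 0  ⊔preds=[-3,2]  new=[-3,2]  stable
  step 12. node 1  ⊔preds=[-3,1]  new=[-3,2]  stable

Least fixpoint reached:
  node 0: [-3,2]
  node 1: [-3,2]
  node 2: [-3,1]
  node 3: [-3,0]
  node 4: [-2,3]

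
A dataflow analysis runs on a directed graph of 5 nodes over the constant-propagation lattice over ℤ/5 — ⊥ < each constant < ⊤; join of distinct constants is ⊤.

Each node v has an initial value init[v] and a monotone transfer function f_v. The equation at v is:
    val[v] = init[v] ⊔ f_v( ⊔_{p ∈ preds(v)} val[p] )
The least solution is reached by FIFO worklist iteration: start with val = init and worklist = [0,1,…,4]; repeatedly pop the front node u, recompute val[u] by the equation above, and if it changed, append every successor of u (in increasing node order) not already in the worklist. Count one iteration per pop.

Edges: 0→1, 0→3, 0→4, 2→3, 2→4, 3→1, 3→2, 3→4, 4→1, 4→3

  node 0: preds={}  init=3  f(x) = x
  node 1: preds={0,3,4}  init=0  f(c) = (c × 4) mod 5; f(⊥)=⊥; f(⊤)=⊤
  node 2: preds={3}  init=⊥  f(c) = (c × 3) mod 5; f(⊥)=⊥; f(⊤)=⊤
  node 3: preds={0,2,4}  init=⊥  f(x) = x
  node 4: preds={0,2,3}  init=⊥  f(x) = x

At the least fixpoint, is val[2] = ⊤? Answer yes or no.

yes

Iteration log — 13 steps:
  step 1. node 0  ⊔preds=⊥  new=3  stable
  step 2. node 1  ⊔preds=3  new=⊤  old=0  +wl: 
  step 3. node 2  ⊔preds=⊥  new=⊥  stable
  step 4. node 3  ⊔preds=3  new=3  old=⊥  +wl: 1,2
  step 5. node 4  ⊔preds=3  new=3  old=⊥  +wl: 3
  step 6. node 1  ⊔preds=3  new=⊤  stable
  step 7. node 2  ⊔preds=3  new=4  old=⊥  +wl: 4
  step 8. node 3  ⊔preds=⊤  new=⊤  old=3  +wl: 1,2
  step 9. node 4  ⊔preds=⊤  new=⊤  old=3  +wl: 3
  step 10. node 1  ⊔preds=⊤  new=⊤  stable
  step 11. node 2  ⊔preds=⊤  new=⊤  old=4  +wl: 4
  step 12. node 3  ⊔preds=⊤  new=⊤  stable
  step 13. node 4  ⊔preds=⊤  new=⊤  stable

Least fixpoint reached:
  node 0: 3
  node 1: ⊤
  node 2: ⊤
  node 3: ⊤
  node 4: ⊤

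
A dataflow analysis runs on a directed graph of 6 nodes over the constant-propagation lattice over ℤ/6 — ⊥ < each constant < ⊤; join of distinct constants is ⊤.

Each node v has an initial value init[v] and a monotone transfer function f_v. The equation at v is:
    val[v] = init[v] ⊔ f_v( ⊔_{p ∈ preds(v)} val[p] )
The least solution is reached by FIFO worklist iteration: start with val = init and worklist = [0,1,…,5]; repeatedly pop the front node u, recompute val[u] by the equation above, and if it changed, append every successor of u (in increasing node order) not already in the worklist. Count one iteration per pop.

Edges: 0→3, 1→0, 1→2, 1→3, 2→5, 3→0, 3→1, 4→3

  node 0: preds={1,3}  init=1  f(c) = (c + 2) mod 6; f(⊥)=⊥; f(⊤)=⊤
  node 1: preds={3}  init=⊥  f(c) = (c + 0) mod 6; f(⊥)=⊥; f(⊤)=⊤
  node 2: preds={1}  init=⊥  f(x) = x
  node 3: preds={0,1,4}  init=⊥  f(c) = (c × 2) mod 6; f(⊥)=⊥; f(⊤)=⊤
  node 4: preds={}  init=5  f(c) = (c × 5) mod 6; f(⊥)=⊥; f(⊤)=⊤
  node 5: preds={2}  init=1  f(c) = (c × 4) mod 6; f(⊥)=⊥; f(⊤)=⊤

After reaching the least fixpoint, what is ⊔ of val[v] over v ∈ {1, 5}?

Trace (12 dequeues):
  [1] u=0 | in ⊥ | out 1 | ==
  [2] u=1 | in ⊥ | out ⊥ | ==
  [3] u=2 | in ⊥ | out ⊥ | ==
  [4] u=3 | in ⊤ | out ⊤ | prev ⊥ | push {0,1}
  [5] u=4 | in ⊥ | out 5 | ==
  [6] u=5 | in ⊥ | out 1 | ==
  [7] u=0 | in ⊤ | out ⊤ | prev 1 | push {3}
  [8] u=1 | in ⊤ | out ⊤ | prev ⊥ | push {0,2}
  [9] u=3 | in ⊤ | out ⊤ | ==
  [10] u=0 | in ⊤ | out ⊤ | ==
  [11] u=2 | in ⊤ | out ⊤ | prev ⊥ | push {5}
  [12] u=5 | in ⊤ | out ⊤ | prev 1 | push {}

Converged values:
  [0] ⊤
  [1] ⊤
  [2] ⊤
  [3] ⊤
  [4] 5
  [5] ⊤

⊤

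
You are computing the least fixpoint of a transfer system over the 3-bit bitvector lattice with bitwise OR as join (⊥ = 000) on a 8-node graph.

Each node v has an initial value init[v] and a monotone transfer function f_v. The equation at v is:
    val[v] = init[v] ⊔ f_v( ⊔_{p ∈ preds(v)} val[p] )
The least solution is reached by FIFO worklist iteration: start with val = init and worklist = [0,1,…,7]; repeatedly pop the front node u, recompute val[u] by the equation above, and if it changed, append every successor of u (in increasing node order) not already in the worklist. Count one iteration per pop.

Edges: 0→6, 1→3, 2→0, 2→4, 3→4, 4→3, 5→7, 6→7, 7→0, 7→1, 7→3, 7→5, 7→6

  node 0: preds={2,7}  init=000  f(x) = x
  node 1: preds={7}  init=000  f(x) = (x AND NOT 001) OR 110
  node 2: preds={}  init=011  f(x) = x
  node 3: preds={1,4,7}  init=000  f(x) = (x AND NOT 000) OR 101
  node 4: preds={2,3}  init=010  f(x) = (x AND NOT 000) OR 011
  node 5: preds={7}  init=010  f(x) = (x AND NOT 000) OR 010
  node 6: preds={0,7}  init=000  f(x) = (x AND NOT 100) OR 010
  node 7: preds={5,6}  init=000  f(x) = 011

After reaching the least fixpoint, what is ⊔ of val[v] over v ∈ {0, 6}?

011

Trace (14 dequeues):
  [1] u=0 | in 011 | out 011 | prev 000 | push {}
  [2] u=1 | in 000 | out 110 | prev 000 | push {}
  [3] u=2 | in 000 | out 011 | ==
  [4] u=3 | in 110 | out 111 | prev 000 | push {}
  [5] u=4 | in 111 | out 111 | prev 010 | push {3}
  [6] u=5 | in 000 | out 010 | ==
  [7] u=6 | in 011 | out 011 | prev 000 | push {}
  [8] u=7 | in 011 | out 011 | prev 000 | push {0,1,5,6}
  [9] u=3 | in 111 | out 111 | ==
  [10] u=0 | in 011 | out 011 | ==
  [11] u=1 | in 011 | out 110 | ==
  [12] u=5 | in 011 | out 011 | prev 010 | push {7}
  [13] u=6 | in 011 | out 011 | ==
  [14] u=7 | in 011 | out 011 | ==

Converged values:
  [0] 011
  [1] 110
  [2] 011
  [3] 111
  [4] 111
  [5] 011
  [6] 011
  [7] 011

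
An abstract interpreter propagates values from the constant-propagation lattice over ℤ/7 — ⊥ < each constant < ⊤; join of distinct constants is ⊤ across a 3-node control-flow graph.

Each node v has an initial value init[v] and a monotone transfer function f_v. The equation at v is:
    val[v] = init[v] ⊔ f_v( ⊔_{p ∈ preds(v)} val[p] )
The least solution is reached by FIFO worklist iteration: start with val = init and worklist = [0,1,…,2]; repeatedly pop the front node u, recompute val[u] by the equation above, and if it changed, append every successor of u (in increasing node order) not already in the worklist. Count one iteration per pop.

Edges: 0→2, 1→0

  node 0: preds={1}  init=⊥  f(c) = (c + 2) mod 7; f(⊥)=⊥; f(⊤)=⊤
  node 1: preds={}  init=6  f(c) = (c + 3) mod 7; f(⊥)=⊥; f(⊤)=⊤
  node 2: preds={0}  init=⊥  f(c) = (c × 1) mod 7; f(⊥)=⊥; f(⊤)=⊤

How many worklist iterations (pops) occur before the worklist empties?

Iteration log — 3 steps:
  step 1. node 0  ⊔preds=6  new=1  old=⊥  +wl: 
  step 2. node 1  ⊔preds=⊥  new=6  stable
  step 3. node 2  ⊔preds=1  new=1  old=⊥  +wl: 

Least fixpoint reached:
  node 0: 1
  node 1: 6
  node 2: 1

3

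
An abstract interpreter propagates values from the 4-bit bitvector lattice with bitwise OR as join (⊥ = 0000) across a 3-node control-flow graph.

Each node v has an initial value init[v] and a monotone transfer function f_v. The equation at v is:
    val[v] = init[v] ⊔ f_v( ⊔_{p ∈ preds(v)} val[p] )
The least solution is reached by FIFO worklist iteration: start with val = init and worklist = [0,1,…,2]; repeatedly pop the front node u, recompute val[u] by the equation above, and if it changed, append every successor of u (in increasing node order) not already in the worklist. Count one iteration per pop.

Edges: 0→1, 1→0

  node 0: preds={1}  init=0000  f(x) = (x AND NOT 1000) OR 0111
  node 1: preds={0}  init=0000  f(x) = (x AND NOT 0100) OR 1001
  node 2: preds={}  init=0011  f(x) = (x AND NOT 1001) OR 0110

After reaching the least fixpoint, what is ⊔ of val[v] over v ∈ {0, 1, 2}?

Iteration log — 4 steps:
  step 1. node 0  ⊔preds=0000  new=0111  old=0000  +wl: 
  step 2. node 1  ⊔preds=0111  new=1011  old=0000  +wl: 0
  step 3. node 2  ⊔preds=0000  new=0111  old=0011  +wl: 
  step 4. node 0  ⊔preds=1011  new=0111  stable

Least fixpoint reached:
  node 0: 0111
  node 1: 1011
  node 2: 0111

1111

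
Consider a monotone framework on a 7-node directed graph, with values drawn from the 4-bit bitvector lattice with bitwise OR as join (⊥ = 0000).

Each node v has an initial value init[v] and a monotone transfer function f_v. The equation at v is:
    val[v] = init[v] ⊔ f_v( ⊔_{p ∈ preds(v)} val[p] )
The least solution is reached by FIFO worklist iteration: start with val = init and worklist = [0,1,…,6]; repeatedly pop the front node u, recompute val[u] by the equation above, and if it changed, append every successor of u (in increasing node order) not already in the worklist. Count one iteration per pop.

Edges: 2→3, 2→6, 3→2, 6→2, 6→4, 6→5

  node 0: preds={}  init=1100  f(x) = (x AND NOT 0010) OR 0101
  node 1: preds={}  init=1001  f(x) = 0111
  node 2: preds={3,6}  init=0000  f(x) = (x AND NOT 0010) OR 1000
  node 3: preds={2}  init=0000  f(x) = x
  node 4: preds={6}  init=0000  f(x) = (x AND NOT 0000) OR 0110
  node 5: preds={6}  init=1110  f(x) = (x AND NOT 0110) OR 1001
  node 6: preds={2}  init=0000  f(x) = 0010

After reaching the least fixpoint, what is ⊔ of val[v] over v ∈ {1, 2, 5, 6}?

Trace (10 dequeues):
  [1] u=0 | in 0000 | out 1101 | prev 1100 | push {}
  [2] u=1 | in 0000 | out 1111 | prev 1001 | push {}
  [3] u=2 | in 0000 | out 1000 | prev 0000 | push {}
  [4] u=3 | in 1000 | out 1000 | prev 0000 | push {2}
  [5] u=4 | in 0000 | out 0110 | prev 0000 | push {}
  [6] u=5 | in 0000 | out 1111 | prev 1110 | push {}
  [7] u=6 | in 1000 | out 0010 | prev 0000 | push {4,5}
  [8] u=2 | in 1010 | out 1000 | ==
  [9] u=4 | in 0010 | out 0110 | ==
  [10] u=5 | in 0010 | out 1111 | ==

Converged values:
  [0] 1101
  [1] 1111
  [2] 1000
  [3] 1000
  [4] 0110
  [5] 1111
  [6] 0010

1111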